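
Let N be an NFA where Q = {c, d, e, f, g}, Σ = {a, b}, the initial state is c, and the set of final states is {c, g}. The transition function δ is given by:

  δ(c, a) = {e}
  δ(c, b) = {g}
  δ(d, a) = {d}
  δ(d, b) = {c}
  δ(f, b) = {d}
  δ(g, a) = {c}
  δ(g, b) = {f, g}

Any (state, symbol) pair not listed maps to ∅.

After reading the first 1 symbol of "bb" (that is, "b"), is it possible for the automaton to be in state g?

Yes

Start in {c}.
Read 'b': c→{g}; now {g}.
State g is in {g}.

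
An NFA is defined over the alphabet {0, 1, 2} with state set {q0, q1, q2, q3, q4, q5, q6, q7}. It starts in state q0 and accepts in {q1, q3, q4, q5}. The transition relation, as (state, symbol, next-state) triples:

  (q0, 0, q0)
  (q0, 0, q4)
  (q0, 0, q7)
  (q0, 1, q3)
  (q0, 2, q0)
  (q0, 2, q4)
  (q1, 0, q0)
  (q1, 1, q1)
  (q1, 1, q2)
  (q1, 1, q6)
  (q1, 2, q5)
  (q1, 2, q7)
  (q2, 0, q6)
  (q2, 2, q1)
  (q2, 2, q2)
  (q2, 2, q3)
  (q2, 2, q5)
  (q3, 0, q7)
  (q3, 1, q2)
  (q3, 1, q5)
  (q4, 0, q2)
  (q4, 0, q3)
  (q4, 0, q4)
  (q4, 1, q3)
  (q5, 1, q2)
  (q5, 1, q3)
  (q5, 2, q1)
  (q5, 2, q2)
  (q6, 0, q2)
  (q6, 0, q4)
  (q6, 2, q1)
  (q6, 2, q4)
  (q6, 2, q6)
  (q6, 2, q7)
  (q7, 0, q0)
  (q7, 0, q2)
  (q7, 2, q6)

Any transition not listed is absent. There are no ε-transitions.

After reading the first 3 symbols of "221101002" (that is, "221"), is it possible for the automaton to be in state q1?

No

Start in {q0}.
Read '2': q0→{q0, q4}; now {q0, q4}.
Read '2': q0→{q0, q4}, q4→∅; now {q0, q4}.
Read '1': q0→{q3}, q4→{q3}; now {q3}.
State q1 is not in {q3}.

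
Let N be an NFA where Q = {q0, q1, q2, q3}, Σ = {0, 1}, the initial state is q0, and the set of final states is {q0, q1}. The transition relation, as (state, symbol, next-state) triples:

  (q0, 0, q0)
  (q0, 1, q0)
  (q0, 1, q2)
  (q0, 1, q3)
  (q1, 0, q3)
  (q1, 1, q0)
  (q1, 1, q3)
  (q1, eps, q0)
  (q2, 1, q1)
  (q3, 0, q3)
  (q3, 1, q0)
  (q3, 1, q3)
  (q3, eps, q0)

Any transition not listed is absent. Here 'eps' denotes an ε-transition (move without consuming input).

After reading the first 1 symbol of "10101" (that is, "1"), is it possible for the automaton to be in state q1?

Start in {q0}.
Read '1': q0→{q0, q2, q3}; now {q0, q2, q3}.
State q1 is not in {q0, q2, q3}.

No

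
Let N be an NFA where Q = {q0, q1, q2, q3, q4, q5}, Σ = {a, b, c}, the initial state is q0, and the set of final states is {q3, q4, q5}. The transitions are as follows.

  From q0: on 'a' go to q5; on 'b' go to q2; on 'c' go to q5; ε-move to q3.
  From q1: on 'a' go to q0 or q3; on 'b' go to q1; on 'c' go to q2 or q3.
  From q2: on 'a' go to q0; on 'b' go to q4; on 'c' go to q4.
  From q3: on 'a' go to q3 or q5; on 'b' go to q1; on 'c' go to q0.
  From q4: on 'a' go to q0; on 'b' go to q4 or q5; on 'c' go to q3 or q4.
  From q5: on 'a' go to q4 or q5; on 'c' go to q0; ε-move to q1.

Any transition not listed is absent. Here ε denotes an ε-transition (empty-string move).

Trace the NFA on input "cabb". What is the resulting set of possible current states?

{q1, q4, q5}

Start: ε-closure({q0}) = {q0, q3}.
Read 'c': {q0, q3} → {q0, q1, q3, q5}.
Read 'a': {q0, q1, q3, q5} → {q0, q1, q3, q4, q5}.
Read 'b': {q0, q1, q3, q4, q5} → {q1, q2, q4, q5}.
Read 'b': {q1, q2, q4, q5} → {q1, q4, q5}.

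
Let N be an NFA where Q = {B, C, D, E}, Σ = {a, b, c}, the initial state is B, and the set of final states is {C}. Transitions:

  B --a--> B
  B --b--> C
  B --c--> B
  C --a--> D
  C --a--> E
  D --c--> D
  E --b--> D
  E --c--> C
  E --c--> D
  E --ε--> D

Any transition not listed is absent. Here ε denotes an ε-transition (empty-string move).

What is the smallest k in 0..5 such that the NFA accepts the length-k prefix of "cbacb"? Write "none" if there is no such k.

2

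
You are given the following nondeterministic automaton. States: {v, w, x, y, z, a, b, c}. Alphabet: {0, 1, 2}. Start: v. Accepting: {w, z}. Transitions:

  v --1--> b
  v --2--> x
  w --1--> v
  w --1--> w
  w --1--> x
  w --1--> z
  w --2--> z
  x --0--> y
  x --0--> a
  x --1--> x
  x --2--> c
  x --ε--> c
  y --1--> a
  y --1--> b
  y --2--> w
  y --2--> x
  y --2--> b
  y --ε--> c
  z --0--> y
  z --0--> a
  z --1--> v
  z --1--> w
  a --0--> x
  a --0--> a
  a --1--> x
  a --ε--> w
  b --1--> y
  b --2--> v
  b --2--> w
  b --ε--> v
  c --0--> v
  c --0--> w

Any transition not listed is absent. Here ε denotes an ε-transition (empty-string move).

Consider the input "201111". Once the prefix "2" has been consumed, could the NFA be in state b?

Start in {v}.
Read '2': {v} → {x, c}.
State b is not in {x, c}.

No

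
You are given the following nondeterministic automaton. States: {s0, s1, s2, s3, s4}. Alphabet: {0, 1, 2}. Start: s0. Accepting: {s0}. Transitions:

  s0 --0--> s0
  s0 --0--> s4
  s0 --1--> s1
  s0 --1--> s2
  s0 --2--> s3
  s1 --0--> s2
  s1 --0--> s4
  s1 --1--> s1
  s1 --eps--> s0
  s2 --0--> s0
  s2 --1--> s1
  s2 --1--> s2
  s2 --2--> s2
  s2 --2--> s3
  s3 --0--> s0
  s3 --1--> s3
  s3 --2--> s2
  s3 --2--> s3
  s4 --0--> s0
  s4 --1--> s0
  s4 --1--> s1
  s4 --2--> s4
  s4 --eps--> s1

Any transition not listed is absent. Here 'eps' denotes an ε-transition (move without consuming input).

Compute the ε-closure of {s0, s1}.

{s0, s1}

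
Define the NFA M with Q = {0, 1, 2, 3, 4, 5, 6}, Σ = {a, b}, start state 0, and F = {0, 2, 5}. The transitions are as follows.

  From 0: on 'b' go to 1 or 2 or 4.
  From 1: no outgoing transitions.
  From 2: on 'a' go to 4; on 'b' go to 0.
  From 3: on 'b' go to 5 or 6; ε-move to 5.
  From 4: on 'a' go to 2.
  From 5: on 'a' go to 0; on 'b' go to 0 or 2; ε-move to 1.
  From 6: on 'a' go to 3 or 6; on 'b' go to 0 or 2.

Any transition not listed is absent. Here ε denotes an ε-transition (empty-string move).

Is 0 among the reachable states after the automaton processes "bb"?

Yes

Start in {0}.
Read 'b': 0→{1, 2, 4}; now {1, 2, 4}.
Read 'b': 1→∅, 2→{0}, 4→∅; now {0}.
State 0 is in {0}.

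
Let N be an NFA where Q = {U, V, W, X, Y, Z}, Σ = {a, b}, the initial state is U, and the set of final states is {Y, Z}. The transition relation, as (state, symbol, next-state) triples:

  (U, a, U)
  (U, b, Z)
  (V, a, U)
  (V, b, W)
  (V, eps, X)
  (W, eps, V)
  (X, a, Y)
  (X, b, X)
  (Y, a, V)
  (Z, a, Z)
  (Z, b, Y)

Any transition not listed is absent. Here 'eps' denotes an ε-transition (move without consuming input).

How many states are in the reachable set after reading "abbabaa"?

Start in {U}.
Read 'a': U→{U}; now {U}.
Read 'b': U→{Z}; now {Z}.
Read 'b': Z→{Y}; now {Y}.
Read 'a': Y→{V}; union {V}; ε-closure = {V, X}.
Read 'b': V→{W}, X→{X}; union {W, X}; ε-closure = {V, W, X}.
Read 'a': V→{U}, W→∅, X→{Y}; now {U, Y}.
Read 'a': U→{U}, Y→{V}; union {U, V}; ε-closure = {U, V, X}.
That set has 3 states.

3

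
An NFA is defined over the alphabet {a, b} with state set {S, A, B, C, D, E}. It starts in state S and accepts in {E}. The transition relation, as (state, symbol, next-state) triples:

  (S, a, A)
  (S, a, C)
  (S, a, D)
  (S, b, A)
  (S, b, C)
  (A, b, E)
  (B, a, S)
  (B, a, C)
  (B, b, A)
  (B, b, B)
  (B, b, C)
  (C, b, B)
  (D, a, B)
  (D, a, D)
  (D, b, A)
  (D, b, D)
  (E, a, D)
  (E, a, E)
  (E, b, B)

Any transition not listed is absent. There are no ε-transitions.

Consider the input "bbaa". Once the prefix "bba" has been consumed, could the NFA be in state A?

No

Start in {S}.
Read 'b': {S} → {A, C}.
Read 'b': {A, C} → {B, E}.
Read 'a': {B, E} → {S, C, D, E}.
State A is not in {S, C, D, E}.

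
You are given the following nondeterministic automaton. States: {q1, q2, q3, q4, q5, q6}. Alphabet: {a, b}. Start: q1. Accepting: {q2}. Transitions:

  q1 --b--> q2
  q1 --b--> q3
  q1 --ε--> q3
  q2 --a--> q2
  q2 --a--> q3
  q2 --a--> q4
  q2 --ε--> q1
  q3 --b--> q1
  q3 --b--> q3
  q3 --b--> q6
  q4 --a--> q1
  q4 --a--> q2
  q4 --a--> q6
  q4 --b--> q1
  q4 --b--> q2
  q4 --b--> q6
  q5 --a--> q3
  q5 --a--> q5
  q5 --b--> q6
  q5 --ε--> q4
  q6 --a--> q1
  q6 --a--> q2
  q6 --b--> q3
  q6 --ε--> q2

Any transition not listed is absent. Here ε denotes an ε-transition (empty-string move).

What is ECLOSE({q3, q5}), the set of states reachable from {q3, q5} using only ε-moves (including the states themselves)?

{q3, q4, q5}

Begin with {q3, q5}.
ε-move q5 → q4; add q4.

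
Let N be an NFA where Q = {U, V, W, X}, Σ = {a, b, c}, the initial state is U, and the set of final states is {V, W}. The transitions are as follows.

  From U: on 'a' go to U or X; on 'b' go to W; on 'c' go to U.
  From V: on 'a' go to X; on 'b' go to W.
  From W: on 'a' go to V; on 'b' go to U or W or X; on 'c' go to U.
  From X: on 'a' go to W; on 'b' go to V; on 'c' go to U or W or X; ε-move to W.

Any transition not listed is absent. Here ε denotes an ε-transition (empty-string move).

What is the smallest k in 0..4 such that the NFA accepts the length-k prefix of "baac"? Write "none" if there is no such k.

1

Start in {U}.
Read 'b': {U} → {W}.
None of the earlier sets intersect F, but {W} does.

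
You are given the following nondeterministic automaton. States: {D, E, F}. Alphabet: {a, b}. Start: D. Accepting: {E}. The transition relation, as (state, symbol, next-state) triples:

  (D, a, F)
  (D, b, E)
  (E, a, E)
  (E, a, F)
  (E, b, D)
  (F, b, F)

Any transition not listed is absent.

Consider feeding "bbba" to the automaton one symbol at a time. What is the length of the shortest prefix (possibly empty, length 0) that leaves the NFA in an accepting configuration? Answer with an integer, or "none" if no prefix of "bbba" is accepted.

1

Start in {D}.
Read 'b': {D} → {E}.
None of the earlier sets intersect F, but {E} does.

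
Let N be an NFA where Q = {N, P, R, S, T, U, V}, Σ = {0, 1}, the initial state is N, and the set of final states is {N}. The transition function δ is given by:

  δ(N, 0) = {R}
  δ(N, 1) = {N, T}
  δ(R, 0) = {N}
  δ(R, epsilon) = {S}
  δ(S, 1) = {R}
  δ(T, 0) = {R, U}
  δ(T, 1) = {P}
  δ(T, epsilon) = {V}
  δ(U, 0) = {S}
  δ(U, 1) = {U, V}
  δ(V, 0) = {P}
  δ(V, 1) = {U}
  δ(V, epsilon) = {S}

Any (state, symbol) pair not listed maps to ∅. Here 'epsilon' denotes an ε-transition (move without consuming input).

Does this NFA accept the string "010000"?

Start in {N}.
Read '0': N→{R}; union {R}; ε-closure = {R, S}.
Read '1': R→∅, S→{R}; union {R}; ε-closure = {R, S}.
Read '0': R→{N}, S→∅; now {N}.
Read '0': N→{R}; union {R}; ε-closure = {R, S}.
Read '0': R→{N}, S→∅; now {N}.
Read '0': N→{R}; union {R}; ε-closure = {R, S}.
The final set {R, S} contains no accepting state.

No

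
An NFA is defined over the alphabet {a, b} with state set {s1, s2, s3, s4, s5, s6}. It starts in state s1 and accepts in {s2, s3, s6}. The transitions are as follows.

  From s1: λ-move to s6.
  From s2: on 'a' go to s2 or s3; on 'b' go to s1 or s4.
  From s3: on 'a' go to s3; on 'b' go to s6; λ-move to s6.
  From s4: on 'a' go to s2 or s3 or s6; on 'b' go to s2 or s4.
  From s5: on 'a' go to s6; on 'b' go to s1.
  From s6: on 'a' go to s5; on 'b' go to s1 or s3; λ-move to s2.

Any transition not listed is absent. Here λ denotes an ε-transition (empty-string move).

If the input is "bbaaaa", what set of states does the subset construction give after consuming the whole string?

{s2, s3, s5, s6}

Start: ε-closure({s1}) = {s1, s2, s6}.
Read 'b': s1→∅, s2→{s1, s4}, s6→{s1, s3}; union {s1, s3, s4}; ε-closure = {s1, s2, s3, s4, s6}.
Read 'b': s1→∅, s2→{s1, s4}, s3→{s6}, s4→{s2, s4}, s6→{s1, s3}; now {s1, s2, s3, s4, s6}.
Read 'a': s1→∅, s2→{s2, s3}, s3→{s3}, s4→{s2, s3, s6}, s6→{s5}; now {s2, s3, s5, s6}.
Read 'a': s2→{s2, s3}, s3→{s3}, s5→{s6}, s6→{s5}; now {s2, s3, s5, s6}.
Read 'a': s2→{s2, s3}, s3→{s3}, s5→{s6}, s6→{s5}; now {s2, s3, s5, s6}.
Read 'a': s2→{s2, s3}, s3→{s3}, s5→{s6}, s6→{s5}; now {s2, s3, s5, s6}.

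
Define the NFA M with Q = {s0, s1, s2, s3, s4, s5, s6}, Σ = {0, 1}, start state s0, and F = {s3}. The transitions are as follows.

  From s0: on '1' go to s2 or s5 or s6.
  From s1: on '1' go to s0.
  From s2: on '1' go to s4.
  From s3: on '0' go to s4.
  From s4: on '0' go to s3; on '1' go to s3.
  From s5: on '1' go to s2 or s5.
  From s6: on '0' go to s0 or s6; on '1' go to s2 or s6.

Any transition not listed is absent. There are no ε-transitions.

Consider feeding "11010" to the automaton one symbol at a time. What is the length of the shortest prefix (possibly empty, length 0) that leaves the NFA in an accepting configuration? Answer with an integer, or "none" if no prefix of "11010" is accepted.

3

Start in {s0}.
Read '1': {s0} → {s2, s5, s6}.
Read '1': {s2, s5, s6} → {s2, s4, s5, s6}.
Read '0': {s2, s4, s5, s6} → {s0, s3, s6}.
None of the earlier sets intersect F, but {s0, s3, s6} does.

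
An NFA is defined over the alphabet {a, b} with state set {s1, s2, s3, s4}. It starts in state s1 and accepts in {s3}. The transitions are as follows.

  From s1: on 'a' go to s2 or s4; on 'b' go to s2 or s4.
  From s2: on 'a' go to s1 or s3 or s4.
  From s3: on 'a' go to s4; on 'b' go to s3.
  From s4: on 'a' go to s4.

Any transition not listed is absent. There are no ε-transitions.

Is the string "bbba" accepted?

No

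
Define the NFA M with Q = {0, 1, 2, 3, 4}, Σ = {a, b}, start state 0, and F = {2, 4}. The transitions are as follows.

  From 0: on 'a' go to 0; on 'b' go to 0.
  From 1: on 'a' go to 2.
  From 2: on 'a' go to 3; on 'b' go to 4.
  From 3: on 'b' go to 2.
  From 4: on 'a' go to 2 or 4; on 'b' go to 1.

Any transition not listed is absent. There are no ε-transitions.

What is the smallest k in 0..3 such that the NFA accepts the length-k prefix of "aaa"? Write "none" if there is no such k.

none

Start in {0}.
Read 'a': 0→{0}; now {0}.
Read 'a': 0→{0}; now {0}.
Read 'a': 0→{0}; now {0}.
No reachable set along the way intersects F.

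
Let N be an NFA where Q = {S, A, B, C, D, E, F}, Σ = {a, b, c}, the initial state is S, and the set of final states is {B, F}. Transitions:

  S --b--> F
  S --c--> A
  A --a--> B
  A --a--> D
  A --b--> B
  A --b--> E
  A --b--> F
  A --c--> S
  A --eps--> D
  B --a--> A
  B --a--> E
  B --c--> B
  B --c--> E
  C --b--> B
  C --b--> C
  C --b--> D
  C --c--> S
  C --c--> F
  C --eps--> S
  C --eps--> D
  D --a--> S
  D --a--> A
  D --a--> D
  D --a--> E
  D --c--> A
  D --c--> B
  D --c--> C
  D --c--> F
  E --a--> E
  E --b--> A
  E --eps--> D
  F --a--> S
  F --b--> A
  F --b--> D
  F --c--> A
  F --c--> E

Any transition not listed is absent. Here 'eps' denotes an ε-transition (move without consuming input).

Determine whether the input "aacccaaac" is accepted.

No

Start in {S}.
Read 'a': S→∅; now ∅.
The set is empty and remains empty for the remaining 8 symbols.
The final set ∅ contains no accepting state.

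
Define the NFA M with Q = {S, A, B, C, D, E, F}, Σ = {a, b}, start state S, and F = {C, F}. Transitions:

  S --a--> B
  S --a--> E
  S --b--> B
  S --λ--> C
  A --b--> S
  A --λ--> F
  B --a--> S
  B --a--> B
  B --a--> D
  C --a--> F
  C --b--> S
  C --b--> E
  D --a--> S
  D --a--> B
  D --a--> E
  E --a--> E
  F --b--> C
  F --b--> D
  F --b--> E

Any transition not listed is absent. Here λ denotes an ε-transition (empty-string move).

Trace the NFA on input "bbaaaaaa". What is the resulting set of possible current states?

Start: ε-closure({S}) = {S, C}.
Read 'b': {S, C} → {S, B, C, E}.
Read 'b': {S, B, C, E} → {S, B, C, E}.
Read 'a': {S, B, C, E} → {S, B, C, D, E, F}.
Read 'a': {S, B, C, D, E, F} → {S, B, C, D, E, F}.
Read 'a': {S, B, C, D, E, F} → {S, B, C, D, E, F}.
Read 'a': {S, B, C, D, E, F} → {S, B, C, D, E, F}.
Read 'a': {S, B, C, D, E, F} → {S, B, C, D, E, F}.
Read 'a': {S, B, C, D, E, F} → {S, B, C, D, E, F}.

{S, B, C, D, E, F}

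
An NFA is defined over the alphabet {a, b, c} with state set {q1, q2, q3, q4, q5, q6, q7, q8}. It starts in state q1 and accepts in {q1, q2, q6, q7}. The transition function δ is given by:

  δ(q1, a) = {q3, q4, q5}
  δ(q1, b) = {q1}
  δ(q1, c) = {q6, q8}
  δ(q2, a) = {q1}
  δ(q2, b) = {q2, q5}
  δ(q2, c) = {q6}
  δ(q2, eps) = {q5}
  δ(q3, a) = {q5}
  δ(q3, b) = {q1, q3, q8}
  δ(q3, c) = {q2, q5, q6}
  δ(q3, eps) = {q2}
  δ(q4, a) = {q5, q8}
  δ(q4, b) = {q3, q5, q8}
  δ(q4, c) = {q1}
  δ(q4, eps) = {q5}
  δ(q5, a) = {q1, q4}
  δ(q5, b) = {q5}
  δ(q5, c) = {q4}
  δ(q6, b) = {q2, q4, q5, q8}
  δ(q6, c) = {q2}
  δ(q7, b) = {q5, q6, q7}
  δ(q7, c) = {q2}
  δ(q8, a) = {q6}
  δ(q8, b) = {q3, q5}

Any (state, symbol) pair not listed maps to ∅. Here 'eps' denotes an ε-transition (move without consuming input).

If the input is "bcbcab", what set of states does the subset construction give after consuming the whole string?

{q1, q2, q3, q5, q8}

Start in {q1}.
Read 'b': {q1} → {q1}.
Read 'c': {q1} → {q6, q8}.
Read 'b': {q6, q8} → {q2, q3, q4, q5, q8}.
Read 'c': {q2, q3, q4, q5, q8} → {q1, q2, q4, q5, q6}.
Read 'a': {q1, q2, q4, q5, q6} → {q1, q2, q3, q4, q5, q8}.
Read 'b': {q1, q2, q3, q4, q5, q8} → {q1, q2, q3, q5, q8}.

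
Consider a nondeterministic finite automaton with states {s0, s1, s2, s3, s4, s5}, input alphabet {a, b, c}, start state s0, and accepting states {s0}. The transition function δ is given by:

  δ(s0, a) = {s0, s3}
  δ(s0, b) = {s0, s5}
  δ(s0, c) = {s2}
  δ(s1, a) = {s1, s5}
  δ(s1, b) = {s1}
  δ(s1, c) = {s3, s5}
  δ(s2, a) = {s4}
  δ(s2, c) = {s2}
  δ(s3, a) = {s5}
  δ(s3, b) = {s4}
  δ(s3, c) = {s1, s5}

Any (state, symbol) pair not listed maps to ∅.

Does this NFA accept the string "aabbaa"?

Yes

Start in {s0}.
Read 'a': {s0} → {s0, s3}.
Read 'a': {s0, s3} → {s0, s3, s5}.
Read 'b': {s0, s3, s5} → {s0, s4, s5}.
Read 'b': {s0, s4, s5} → {s0, s5}.
Read 'a': {s0, s5} → {s0, s3}.
Read 'a': {s0, s3} → {s0, s3, s5}.
The final set {s0, s3, s5} contains the accepting state s0.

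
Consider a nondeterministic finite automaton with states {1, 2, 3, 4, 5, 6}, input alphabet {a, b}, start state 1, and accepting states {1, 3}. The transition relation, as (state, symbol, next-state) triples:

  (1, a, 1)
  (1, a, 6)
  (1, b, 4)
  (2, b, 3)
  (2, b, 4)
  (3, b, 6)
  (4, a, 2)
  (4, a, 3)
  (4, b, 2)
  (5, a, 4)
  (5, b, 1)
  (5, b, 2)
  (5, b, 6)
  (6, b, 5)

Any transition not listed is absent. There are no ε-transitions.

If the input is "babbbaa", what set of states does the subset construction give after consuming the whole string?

{1, 2, 3, 6}

Start in {1}.
Read 'b': {1} → {4}.
Read 'a': {4} → {2, 3}.
Read 'b': {2, 3} → {3, 4, 6}.
Read 'b': {3, 4, 6} → {2, 5, 6}.
Read 'b': {2, 5, 6} → {1, 2, 3, 4, 5, 6}.
Read 'a': {1, 2, 3, 4, 5, 6} → {1, 2, 3, 4, 6}.
Read 'a': {1, 2, 3, 4, 6} → {1, 2, 3, 6}.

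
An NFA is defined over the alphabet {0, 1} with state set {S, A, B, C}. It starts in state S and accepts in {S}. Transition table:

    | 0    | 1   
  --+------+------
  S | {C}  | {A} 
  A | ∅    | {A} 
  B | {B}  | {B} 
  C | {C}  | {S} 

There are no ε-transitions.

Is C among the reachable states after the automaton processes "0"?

Yes

Start in {S}.
Read '0': {S} → {C}.
State C is in {C}.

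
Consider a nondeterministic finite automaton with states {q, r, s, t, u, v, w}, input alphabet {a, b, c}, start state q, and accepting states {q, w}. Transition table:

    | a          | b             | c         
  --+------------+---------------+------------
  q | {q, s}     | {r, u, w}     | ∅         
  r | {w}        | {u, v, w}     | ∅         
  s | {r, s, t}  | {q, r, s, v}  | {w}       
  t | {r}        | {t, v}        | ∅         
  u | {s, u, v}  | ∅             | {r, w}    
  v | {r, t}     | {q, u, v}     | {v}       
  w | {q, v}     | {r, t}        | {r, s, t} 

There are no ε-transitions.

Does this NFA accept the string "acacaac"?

No

Start in {q}.
Read 'a': q→{q, s}; now {q, s}.
Read 'c': q→∅, s→{w}; now {w}.
Read 'a': w→{q, v}; now {q, v}.
Read 'c': q→∅, v→{v}; now {v}.
Read 'a': v→{r, t}; now {r, t}.
Read 'a': r→{w}, t→{r}; now {r, w}.
Read 'c': r→∅, w→{r, s, t}; now {r, s, t}.
The final set {r, s, t} contains no accepting state.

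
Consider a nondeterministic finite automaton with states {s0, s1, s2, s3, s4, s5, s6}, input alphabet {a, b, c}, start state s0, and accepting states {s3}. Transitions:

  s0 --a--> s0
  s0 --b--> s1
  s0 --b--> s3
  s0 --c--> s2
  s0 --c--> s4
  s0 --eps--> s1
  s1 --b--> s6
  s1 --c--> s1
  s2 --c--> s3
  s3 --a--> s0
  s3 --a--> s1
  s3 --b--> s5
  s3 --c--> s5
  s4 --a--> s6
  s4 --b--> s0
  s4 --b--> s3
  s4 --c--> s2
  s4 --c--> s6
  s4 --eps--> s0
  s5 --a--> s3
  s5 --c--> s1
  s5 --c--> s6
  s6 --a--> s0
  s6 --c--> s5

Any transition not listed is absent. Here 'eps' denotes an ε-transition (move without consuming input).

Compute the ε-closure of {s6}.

{s6}

Begin with {s6}.
No ε-moves leave this set, so the closure equals the set itself.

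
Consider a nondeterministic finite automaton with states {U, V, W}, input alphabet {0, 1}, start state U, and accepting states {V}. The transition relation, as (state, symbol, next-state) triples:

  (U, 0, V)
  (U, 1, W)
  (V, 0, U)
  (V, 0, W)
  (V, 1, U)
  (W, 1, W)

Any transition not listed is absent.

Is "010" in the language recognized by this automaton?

Yes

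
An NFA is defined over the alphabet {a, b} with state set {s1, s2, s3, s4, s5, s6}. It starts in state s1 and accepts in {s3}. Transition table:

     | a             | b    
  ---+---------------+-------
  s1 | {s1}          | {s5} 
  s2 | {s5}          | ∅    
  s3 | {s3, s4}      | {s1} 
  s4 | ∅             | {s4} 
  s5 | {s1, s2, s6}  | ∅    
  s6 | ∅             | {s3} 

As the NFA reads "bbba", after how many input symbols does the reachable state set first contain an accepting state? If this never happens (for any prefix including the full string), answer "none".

none

Start in {s1}.
Read 'b': s1→{s5}; now {s5}.
Read 'b': s5→∅; now ∅.
The set is empty and remains empty for the remaining 2 symbols.
No reachable set along the way intersects F.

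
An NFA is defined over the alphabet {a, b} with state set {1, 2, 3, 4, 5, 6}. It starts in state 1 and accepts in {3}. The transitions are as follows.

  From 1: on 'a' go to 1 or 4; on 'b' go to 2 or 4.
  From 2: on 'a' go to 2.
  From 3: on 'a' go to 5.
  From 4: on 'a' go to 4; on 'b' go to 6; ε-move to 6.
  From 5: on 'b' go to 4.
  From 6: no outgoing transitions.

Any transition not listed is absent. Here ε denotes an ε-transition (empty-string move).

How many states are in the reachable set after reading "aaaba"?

Start in {1}.
Read 'a': {1} → {1, 4, 6}.
Read 'a': {1, 4, 6} → {1, 4, 6}.
Read 'a': {1, 4, 6} → {1, 4, 6}.
Read 'b': {1, 4, 6} → {2, 4, 6}.
Read 'a': {2, 4, 6} → {2, 4, 6}.
That set has 3 states.

3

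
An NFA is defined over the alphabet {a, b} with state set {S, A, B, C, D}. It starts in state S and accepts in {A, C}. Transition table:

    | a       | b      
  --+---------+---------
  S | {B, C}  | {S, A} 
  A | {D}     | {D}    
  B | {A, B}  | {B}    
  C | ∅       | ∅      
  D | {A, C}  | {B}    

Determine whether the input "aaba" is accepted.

Start in {S}.
Read 'a': S→{B, C}; now {B, C}.
Read 'a': B→{A, B}, C→∅; now {A, B}.
Read 'b': A→{D}, B→{B}; now {B, D}.
Read 'a': B→{A, B}, D→{A, C}; now {A, B, C}.
The final set {A, B, C} contains the accepting states A, C.

Yes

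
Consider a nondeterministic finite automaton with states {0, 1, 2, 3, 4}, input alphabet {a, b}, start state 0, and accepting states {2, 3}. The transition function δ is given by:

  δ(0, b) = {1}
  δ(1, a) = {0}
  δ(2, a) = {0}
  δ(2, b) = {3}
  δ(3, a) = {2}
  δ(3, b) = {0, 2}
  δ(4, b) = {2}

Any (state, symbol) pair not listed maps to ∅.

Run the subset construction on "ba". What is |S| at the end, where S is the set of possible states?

Start in {0}.
Read 'b': 0→{1}; now {1}.
Read 'a': 1→{0}; now {0}.
That set has 1 state.

1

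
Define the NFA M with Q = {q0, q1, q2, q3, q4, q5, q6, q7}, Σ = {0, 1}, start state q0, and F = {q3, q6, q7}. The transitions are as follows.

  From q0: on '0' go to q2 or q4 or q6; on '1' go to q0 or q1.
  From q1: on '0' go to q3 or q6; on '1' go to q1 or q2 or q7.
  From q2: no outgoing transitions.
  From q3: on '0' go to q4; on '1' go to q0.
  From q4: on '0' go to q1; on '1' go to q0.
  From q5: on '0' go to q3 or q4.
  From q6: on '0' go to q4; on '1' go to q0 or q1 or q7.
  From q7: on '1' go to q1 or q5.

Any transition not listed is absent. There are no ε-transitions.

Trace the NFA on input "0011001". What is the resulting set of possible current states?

{q0, q1, q2, q7}

Start in {q0}.
Read '0': q0→{q2, q4, q6}; now {q2, q4, q6}.
Read '0': q2→∅, q4→{q1}, q6→{q4}; now {q1, q4}.
Read '1': q1→{q1, q2, q7}, q4→{q0}; now {q0, q1, q2, q7}.
Read '1': q0→{q0, q1}, q1→{q1, q2, q7}, q2→∅, q7→{q1, q5}; now {q0, q1, q2, q5, q7}.
Read '0': q0→{q2, q4, q6}, q1→{q3, q6}, q2→∅, q5→{q3, q4}, q7→∅; now {q2, q3, q4, q6}.
Read '0': q2→∅, q3→{q4}, q4→{q1}, q6→{q4}; now {q1, q4}.
Read '1': q1→{q1, q2, q7}, q4→{q0}; now {q0, q1, q2, q7}.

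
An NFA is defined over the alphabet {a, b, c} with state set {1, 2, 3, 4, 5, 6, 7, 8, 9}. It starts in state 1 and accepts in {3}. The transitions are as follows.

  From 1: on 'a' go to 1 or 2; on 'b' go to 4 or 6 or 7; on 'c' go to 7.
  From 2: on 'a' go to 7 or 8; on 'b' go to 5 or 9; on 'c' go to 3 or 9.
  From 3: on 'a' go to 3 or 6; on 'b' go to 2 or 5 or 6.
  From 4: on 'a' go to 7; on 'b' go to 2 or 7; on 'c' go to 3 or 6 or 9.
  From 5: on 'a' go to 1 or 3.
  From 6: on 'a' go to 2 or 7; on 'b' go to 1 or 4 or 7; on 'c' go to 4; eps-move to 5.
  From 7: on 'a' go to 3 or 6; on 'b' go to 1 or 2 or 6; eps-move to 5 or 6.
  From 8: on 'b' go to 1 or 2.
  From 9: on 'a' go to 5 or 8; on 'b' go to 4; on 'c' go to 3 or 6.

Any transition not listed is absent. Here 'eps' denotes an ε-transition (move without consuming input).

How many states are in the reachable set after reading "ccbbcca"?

Start in {1}.
Read 'c': {1} → {5, 6, 7}.
Read 'c': {5, 6, 7} → {4}.
Read 'b': {4} → {2, 5, 6, 7}.
Read 'b': {2, 5, 6, 7} → {1, 2, 4, 5, 6, 7, 9}.
Read 'c': {1, 2, 4, 5, 6, 7, 9} → {3, 4, 5, 6, 7, 9}.
Read 'c': {3, 4, 5, 6, 7, 9} → {3, 4, 5, 6, 9}.
Read 'a': {3, 4, 5, 6, 9} → {1, 2, 3, 5, 6, 7, 8}.
That set has 7 states.

7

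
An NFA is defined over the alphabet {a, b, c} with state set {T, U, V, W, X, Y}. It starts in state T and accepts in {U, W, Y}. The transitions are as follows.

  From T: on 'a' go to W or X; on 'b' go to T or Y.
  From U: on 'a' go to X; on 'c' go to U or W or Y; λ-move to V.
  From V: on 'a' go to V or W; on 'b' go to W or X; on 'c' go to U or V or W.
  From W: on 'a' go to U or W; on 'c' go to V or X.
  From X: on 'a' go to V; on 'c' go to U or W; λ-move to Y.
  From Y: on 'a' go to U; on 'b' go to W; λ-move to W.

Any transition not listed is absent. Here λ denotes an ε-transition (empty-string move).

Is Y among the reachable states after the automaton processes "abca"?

No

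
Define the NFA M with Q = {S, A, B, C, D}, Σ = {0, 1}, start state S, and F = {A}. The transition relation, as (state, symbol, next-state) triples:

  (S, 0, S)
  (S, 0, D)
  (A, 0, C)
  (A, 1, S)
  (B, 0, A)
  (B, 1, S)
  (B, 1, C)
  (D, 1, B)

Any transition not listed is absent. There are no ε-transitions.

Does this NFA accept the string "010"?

Yes

Start in {S}.
Read '0': S→{S, D}; now {S, D}.
Read '1': S→∅, D→{B}; now {B}.
Read '0': B→{A}; now {A}.
The final set {A} contains the accepting state A.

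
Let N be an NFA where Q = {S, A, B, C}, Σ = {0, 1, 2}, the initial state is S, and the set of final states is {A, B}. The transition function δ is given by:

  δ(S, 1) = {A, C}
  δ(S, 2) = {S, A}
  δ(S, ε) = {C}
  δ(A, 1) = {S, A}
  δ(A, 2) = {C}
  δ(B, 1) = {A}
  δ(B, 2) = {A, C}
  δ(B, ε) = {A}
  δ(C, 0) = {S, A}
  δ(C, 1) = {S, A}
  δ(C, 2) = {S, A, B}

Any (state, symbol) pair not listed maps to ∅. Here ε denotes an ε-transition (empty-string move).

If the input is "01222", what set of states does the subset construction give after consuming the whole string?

{S, A, B, C}

Start: ε-closure({S}) = {S, C}.
Read '0': S→∅, C→{S, A}; union {S, A}; ε-closure = {S, A, C}.
Read '1': S→{A, C}, A→{S, A}, C→{S, A}; now {S, A, C}.
Read '2': S→{S, A}, A→{C}, C→{S, A, B}; now {S, A, B, C}.
Read '2': S→{S, A}, A→{C}, B→{A, C}, C→{S, A, B}; now {S, A, B, C}.
Read '2': S→{S, A}, A→{C}, B→{A, C}, C→{S, A, B}; now {S, A, B, C}.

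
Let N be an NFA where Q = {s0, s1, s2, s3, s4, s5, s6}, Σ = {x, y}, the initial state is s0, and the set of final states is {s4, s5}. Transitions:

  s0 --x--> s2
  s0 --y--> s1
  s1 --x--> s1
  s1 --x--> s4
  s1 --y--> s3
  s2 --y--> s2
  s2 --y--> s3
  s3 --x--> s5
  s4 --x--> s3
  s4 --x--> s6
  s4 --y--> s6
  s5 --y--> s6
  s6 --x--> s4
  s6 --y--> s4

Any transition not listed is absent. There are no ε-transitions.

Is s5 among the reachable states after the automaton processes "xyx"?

Start in {s0}.
Read 'x': {s0} → {s2}.
Read 'y': {s2} → {s2, s3}.
Read 'x': {s2, s3} → {s5}.
State s5 is in {s5}.

Yes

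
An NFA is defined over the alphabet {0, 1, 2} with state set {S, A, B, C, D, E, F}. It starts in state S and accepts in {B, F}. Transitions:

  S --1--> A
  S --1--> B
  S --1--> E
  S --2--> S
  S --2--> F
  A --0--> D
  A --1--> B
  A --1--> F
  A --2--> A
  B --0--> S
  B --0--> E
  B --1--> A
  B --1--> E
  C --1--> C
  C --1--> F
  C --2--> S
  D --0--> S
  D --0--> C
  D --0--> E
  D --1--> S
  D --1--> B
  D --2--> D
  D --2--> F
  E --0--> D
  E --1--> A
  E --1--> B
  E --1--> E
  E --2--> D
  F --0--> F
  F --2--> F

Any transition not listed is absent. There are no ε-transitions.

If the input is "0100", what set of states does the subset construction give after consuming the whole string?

∅

Start in {S}.
Read '0': S→∅; now ∅.
The set is empty and remains empty for the remaining 3 symbols.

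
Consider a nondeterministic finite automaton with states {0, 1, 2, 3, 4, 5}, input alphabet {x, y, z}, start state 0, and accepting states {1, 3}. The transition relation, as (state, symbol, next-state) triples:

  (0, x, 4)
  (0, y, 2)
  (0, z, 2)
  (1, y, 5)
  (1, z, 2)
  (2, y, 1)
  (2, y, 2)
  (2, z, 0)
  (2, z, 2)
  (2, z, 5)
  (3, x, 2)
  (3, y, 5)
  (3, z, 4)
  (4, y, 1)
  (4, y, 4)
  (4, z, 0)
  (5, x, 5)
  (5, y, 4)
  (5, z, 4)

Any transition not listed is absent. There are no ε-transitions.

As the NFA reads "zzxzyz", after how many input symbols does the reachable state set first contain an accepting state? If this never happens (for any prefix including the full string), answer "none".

Start in {0}.
Read 'z': {0} → {2}.
Read 'z': {2} → {0, 2, 5}.
Read 'x': {0, 2, 5} → {4, 5}.
Read 'z': {4, 5} → {0, 4}.
Read 'y': {0, 4} → {1, 2, 4}.
None of the earlier sets intersect F, but {1, 2, 4} does.

5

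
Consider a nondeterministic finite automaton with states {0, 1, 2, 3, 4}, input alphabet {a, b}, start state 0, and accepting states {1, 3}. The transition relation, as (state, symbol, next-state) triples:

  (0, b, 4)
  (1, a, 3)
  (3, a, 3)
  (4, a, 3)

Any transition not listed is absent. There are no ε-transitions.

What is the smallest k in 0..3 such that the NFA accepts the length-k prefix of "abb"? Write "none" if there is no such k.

Start in {0}.
Read 'a': 0→∅; now ∅.
The set is empty and remains empty for the remaining 2 symbols.
No reachable set along the way intersects F.

none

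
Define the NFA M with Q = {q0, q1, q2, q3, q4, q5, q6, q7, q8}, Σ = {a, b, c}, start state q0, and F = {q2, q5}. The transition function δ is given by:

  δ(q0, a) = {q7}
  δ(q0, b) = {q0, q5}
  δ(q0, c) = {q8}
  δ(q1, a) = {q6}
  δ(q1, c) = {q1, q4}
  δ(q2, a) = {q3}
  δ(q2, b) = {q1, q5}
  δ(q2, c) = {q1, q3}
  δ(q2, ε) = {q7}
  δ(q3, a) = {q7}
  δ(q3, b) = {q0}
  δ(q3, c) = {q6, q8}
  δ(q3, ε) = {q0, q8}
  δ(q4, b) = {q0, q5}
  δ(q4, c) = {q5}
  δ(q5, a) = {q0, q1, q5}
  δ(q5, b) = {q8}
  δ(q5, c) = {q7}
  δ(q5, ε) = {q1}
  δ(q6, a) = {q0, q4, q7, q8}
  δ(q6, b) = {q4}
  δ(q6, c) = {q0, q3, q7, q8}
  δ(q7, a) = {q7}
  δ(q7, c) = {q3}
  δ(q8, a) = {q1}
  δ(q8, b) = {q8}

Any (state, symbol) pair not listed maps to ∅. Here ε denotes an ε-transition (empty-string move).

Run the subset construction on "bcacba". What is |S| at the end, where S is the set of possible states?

5

Start in {q0}.
Read 'b': {q0} → {q0, q1, q5}.
Read 'c': {q0, q1, q5} → {q1, q4, q7, q8}.
Read 'a': {q1, q4, q7, q8} → {q1, q6, q7}.
Read 'c': {q1, q6, q7} → {q0, q1, q3, q4, q7, q8}.
Read 'b': {q0, q1, q3, q4, q7, q8} → {q0, q1, q5, q8}.
Read 'a': {q0, q1, q5, q8} → {q0, q1, q5, q6, q7}.
That set has 5 states.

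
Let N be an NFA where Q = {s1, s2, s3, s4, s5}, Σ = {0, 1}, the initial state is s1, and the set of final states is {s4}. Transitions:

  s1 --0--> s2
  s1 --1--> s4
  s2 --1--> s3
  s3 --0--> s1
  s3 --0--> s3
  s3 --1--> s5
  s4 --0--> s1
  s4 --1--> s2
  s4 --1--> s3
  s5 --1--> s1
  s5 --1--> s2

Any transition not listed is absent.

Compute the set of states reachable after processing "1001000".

Start in {s1}.
Read '1': {s1} → {s4}.
Read '0': {s4} → {s1}.
Read '0': {s1} → {s2}.
Read '1': {s2} → {s3}.
Read '0': {s3} → {s1, s3}.
Read '0': {s1, s3} → {s1, s2, s3}.
Read '0': {s1, s2, s3} → {s1, s2, s3}.

{s1, s2, s3}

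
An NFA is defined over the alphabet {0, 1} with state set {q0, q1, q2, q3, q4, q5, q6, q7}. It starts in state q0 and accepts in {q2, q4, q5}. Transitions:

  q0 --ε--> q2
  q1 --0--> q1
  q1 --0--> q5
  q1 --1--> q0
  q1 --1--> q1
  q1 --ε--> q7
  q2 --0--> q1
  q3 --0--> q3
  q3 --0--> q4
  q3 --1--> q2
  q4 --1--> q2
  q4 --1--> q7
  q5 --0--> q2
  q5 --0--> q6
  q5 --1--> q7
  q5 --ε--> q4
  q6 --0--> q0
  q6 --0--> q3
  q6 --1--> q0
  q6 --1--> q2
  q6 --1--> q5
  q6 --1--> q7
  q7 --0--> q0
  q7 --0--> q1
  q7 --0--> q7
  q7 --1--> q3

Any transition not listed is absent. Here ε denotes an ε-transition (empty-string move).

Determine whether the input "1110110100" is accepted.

No

Start: ε-closure({q0}) = {q0, q2}.
Read '1': {q0, q2} → ∅.
The set is empty and remains empty for the remaining 9 symbols.
The final set ∅ contains no accepting state.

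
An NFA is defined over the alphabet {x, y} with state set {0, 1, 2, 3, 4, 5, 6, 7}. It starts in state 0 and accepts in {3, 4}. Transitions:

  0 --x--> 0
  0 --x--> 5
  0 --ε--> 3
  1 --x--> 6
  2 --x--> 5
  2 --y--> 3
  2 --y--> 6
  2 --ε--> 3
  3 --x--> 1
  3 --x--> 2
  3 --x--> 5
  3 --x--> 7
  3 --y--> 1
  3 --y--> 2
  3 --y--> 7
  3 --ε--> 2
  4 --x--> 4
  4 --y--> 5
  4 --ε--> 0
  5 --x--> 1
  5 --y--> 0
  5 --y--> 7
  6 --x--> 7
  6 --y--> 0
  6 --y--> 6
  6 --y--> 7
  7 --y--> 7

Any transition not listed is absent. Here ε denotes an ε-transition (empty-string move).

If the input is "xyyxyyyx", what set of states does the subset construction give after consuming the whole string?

{0, 1, 2, 3, 5, 6, 7}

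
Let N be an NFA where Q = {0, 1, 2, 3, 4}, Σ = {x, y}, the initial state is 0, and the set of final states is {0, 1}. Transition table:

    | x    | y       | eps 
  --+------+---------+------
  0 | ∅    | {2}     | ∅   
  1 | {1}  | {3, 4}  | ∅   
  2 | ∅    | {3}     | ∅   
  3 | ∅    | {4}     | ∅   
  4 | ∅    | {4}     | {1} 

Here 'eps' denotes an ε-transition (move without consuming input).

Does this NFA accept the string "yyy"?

Start in {0}.
Read 'y': 0→{2}; now {2}.
Read 'y': 2→{3}; now {3}.
Read 'y': 3→{4}; union {4}; ε-closure = {1, 4}.
The final set {1, 4} contains the accepting state 1.

Yes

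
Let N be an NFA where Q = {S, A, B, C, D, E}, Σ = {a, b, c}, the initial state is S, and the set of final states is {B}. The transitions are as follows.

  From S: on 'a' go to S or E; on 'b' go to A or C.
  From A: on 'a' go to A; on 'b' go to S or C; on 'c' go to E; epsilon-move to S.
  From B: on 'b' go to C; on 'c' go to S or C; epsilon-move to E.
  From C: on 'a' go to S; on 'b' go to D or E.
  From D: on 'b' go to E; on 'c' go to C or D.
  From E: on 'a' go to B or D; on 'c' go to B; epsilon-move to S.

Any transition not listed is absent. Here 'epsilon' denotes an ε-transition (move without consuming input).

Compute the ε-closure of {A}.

{S, A}

Begin with {A}.
ε-move A → S; add S.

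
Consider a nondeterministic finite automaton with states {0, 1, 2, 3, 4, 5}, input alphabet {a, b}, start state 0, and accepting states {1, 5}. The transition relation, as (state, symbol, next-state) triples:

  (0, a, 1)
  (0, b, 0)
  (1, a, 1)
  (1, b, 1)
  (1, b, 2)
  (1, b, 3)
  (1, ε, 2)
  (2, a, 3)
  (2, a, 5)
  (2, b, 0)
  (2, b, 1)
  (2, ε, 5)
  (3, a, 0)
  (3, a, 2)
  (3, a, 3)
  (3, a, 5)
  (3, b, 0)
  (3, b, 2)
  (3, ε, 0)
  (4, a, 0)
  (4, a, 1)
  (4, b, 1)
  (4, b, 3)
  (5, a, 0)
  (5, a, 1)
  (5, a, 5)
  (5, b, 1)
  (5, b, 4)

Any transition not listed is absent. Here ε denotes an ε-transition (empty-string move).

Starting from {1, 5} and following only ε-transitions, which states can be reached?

{1, 2, 5}

Begin with {1, 5}.
ε-move 1 → 2; add 2.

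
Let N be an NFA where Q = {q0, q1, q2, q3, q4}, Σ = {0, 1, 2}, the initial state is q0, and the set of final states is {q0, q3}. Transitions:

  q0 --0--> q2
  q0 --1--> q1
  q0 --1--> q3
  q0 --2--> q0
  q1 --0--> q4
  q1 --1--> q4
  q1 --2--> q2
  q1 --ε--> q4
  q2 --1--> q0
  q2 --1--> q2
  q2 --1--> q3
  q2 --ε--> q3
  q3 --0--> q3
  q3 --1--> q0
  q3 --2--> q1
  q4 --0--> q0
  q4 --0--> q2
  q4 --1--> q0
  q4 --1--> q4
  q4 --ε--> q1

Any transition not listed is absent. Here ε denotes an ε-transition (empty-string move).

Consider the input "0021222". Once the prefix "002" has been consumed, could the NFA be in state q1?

Yes

Start in {q0}.
Read '0': {q0} → {q2, q3}.
Read '0': {q2, q3} → {q3}.
Read '2': {q3} → {q1, q4}.
State q1 is in {q1, q4}.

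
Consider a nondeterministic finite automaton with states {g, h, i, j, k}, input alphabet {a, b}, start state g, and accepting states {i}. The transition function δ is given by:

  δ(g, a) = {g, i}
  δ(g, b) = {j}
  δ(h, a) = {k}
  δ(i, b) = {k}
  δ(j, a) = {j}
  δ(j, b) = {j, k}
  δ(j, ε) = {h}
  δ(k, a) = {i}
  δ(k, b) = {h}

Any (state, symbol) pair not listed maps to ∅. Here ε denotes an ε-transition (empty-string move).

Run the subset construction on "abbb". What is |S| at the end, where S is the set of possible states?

Start in {g}.
Read 'a': g→{g, i}; now {g, i}.
Read 'b': g→{j}, i→{k}; union {j, k}; ε-closure = {h, j, k}.
Read 'b': h→∅, j→{j, k}, k→{h}; now {h, j, k}.
Read 'b': h→∅, j→{j, k}, k→{h}; now {h, j, k}.
That set has 3 states.

3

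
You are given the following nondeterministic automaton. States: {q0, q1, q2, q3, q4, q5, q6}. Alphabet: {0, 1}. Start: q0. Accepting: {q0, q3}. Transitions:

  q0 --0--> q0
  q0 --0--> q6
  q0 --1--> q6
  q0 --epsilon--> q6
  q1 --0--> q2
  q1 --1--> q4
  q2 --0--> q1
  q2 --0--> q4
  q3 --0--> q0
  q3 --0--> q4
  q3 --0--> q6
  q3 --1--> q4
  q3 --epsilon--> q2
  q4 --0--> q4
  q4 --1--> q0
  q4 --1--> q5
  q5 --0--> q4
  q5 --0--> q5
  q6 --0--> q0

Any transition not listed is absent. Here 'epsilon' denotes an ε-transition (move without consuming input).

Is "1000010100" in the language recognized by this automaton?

Yes

Start: ε-closure({q0}) = {q0, q6}.
Read '1': q0→{q6}, q6→∅; now {q6}.
Read '0': q6→{q0}; union {q0}; ε-closure = {q0, q6}.
Read '0': q0→{q0, q6}, q6→{q0}; now {q0, q6}.
Read '0': q0→{q0, q6}, q6→{q0}; now {q0, q6}.
Read '0': q0→{q0, q6}, q6→{q0}; now {q0, q6}.
Read '1': q0→{q6}, q6→∅; now {q6}.
Read '0': q6→{q0}; union {q0}; ε-closure = {q0, q6}.
Read '1': q0→{q6}, q6→∅; now {q6}.
Read '0': q6→{q0}; union {q0}; ε-closure = {q0, q6}.
Read '0': q0→{q0, q6}, q6→{q0}; now {q0, q6}.
The final set {q0, q6} contains the accepting state q0.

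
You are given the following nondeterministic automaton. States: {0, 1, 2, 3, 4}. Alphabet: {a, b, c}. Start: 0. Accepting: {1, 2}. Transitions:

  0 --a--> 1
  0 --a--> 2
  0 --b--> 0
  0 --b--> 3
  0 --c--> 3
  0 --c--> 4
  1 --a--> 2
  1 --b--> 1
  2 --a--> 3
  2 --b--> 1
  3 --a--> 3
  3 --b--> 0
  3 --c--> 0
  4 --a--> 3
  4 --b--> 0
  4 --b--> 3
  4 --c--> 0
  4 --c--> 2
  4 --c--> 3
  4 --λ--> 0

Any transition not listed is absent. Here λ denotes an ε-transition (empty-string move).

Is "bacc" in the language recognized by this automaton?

Start in {0}.
Read 'b': {0} → {0, 3}.
Read 'a': {0, 3} → {1, 2, 3}.
Read 'c': {1, 2, 3} → {0}.
Read 'c': {0} → {0, 3, 4}.
The final set {0, 3, 4} contains no accepting state.

No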